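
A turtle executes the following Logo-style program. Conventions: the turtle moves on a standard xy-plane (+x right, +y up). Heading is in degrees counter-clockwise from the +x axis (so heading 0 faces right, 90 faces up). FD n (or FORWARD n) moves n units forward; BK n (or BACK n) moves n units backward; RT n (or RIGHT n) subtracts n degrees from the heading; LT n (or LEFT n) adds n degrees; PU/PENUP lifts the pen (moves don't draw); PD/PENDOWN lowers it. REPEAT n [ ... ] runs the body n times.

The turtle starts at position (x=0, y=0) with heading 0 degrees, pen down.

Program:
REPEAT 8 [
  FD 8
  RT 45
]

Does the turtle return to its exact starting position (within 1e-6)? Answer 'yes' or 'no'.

Executing turtle program step by step:
Start: pos=(0,0), heading=0, pen down
REPEAT 8 [
  -- iteration 1/8 --
  FD 8: (0,0) -> (8,0) [heading=0, draw]
  RT 45: heading 0 -> 315
  -- iteration 2/8 --
  FD 8: (8,0) -> (13.657,-5.657) [heading=315, draw]
  RT 45: heading 315 -> 270
  -- iteration 3/8 --
  FD 8: (13.657,-5.657) -> (13.657,-13.657) [heading=270, draw]
  RT 45: heading 270 -> 225
  -- iteration 4/8 --
  FD 8: (13.657,-13.657) -> (8,-19.314) [heading=225, draw]
  RT 45: heading 225 -> 180
  -- iteration 5/8 --
  FD 8: (8,-19.314) -> (0,-19.314) [heading=180, draw]
  RT 45: heading 180 -> 135
  -- iteration 6/8 --
  FD 8: (0,-19.314) -> (-5.657,-13.657) [heading=135, draw]
  RT 45: heading 135 -> 90
  -- iteration 7/8 --
  FD 8: (-5.657,-13.657) -> (-5.657,-5.657) [heading=90, draw]
  RT 45: heading 90 -> 45
  -- iteration 8/8 --
  FD 8: (-5.657,-5.657) -> (0,0) [heading=45, draw]
  RT 45: heading 45 -> 0
]
Final: pos=(0,0), heading=0, 8 segment(s) drawn

Start position: (0, 0)
Final position: (0, 0)
Distance = 0; < 1e-6 -> CLOSED

Answer: yes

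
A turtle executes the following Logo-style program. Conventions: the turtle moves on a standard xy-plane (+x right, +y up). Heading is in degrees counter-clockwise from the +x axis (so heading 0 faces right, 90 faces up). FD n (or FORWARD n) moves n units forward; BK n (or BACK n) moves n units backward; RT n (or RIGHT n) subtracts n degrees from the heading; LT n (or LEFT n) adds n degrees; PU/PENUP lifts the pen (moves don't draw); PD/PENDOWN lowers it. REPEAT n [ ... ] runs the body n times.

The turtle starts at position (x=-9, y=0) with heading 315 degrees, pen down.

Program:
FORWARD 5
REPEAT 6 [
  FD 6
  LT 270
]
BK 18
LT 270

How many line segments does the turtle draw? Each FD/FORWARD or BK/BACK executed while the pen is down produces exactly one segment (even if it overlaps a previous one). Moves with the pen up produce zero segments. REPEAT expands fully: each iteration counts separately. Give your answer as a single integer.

Answer: 8

Derivation:
Executing turtle program step by step:
Start: pos=(-9,0), heading=315, pen down
FD 5: (-9,0) -> (-5.464,-3.536) [heading=315, draw]
REPEAT 6 [
  -- iteration 1/6 --
  FD 6: (-5.464,-3.536) -> (-1.222,-7.778) [heading=315, draw]
  LT 270: heading 315 -> 225
  -- iteration 2/6 --
  FD 6: (-1.222,-7.778) -> (-5.464,-12.021) [heading=225, draw]
  LT 270: heading 225 -> 135
  -- iteration 3/6 --
  FD 6: (-5.464,-12.021) -> (-9.707,-7.778) [heading=135, draw]
  LT 270: heading 135 -> 45
  -- iteration 4/6 --
  FD 6: (-9.707,-7.778) -> (-5.464,-3.536) [heading=45, draw]
  LT 270: heading 45 -> 315
  -- iteration 5/6 --
  FD 6: (-5.464,-3.536) -> (-1.222,-7.778) [heading=315, draw]
  LT 270: heading 315 -> 225
  -- iteration 6/6 --
  FD 6: (-1.222,-7.778) -> (-5.464,-12.021) [heading=225, draw]
  LT 270: heading 225 -> 135
]
BK 18: (-5.464,-12.021) -> (7.263,-24.749) [heading=135, draw]
LT 270: heading 135 -> 45
Final: pos=(7.263,-24.749), heading=45, 8 segment(s) drawn
Segments drawn: 8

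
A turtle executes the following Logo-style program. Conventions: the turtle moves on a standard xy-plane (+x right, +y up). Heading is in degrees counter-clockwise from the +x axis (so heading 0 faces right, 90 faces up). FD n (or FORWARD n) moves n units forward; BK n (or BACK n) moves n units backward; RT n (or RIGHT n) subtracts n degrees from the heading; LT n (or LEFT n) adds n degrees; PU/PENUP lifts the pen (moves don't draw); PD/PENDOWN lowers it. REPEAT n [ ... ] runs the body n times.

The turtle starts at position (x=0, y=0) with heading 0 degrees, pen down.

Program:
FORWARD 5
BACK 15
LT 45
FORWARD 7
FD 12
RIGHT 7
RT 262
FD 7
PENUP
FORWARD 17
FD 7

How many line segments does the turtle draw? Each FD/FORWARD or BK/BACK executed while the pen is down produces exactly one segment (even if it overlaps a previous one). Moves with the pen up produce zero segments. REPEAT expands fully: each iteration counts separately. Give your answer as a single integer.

Executing turtle program step by step:
Start: pos=(0,0), heading=0, pen down
FD 5: (0,0) -> (5,0) [heading=0, draw]
BK 15: (5,0) -> (-10,0) [heading=0, draw]
LT 45: heading 0 -> 45
FD 7: (-10,0) -> (-5.05,4.95) [heading=45, draw]
FD 12: (-5.05,4.95) -> (3.435,13.435) [heading=45, draw]
RT 7: heading 45 -> 38
RT 262: heading 38 -> 136
FD 7: (3.435,13.435) -> (-1.6,18.298) [heading=136, draw]
PU: pen up
FD 17: (-1.6,18.298) -> (-13.829,30.107) [heading=136, move]
FD 7: (-13.829,30.107) -> (-18.865,34.969) [heading=136, move]
Final: pos=(-18.865,34.969), heading=136, 5 segment(s) drawn
Segments drawn: 5

Answer: 5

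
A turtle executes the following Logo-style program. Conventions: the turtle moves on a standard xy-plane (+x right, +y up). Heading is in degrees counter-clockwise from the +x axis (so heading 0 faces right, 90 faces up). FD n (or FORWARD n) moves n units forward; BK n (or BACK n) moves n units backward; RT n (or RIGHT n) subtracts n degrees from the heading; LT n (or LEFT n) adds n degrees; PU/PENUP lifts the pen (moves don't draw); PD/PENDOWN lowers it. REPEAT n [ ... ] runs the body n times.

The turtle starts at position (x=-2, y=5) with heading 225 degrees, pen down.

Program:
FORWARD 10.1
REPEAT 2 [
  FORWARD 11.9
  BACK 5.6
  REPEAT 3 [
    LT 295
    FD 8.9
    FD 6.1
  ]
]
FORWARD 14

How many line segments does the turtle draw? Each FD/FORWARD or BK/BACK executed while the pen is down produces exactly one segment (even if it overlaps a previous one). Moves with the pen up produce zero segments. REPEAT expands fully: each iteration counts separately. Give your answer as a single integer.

Answer: 18

Derivation:
Executing turtle program step by step:
Start: pos=(-2,5), heading=225, pen down
FD 10.1: (-2,5) -> (-9.142,-2.142) [heading=225, draw]
REPEAT 2 [
  -- iteration 1/2 --
  FD 11.9: (-9.142,-2.142) -> (-17.556,-10.556) [heading=225, draw]
  BK 5.6: (-17.556,-10.556) -> (-13.597,-6.597) [heading=225, draw]
  REPEAT 3 [
    -- iteration 1/3 --
    LT 295: heading 225 -> 160
    FD 8.9: (-13.597,-6.597) -> (-21.96,-3.553) [heading=160, draw]
    FD 6.1: (-21.96,-3.553) -> (-27.692,-1.466) [heading=160, draw]
    -- iteration 2/3 --
    LT 295: heading 160 -> 95
    FD 8.9: (-27.692,-1.466) -> (-28.468,7.4) [heading=95, draw]
    FD 6.1: (-28.468,7.4) -> (-28.999,13.477) [heading=95, draw]
    -- iteration 3/3 --
    LT 295: heading 95 -> 30
    FD 8.9: (-28.999,13.477) -> (-21.292,17.927) [heading=30, draw]
    FD 6.1: (-21.292,17.927) -> (-16.009,20.977) [heading=30, draw]
  ]
  -- iteration 2/2 --
  FD 11.9: (-16.009,20.977) -> (-5.703,26.927) [heading=30, draw]
  BK 5.6: (-5.703,26.927) -> (-10.553,24.127) [heading=30, draw]
  REPEAT 3 [
    -- iteration 1/3 --
    LT 295: heading 30 -> 325
    FD 8.9: (-10.553,24.127) -> (-3.262,19.022) [heading=325, draw]
    FD 6.1: (-3.262,19.022) -> (1.734,15.523) [heading=325, draw]
    -- iteration 2/3 --
    LT 295: heading 325 -> 260
    FD 8.9: (1.734,15.523) -> (0.189,6.758) [heading=260, draw]
    FD 6.1: (0.189,6.758) -> (-0.87,0.751) [heading=260, draw]
    -- iteration 3/3 --
    LT 295: heading 260 -> 195
    FD 8.9: (-0.87,0.751) -> (-9.467,-1.553) [heading=195, draw]
    FD 6.1: (-9.467,-1.553) -> (-15.359,-3.131) [heading=195, draw]
  ]
]
FD 14: (-15.359,-3.131) -> (-28.882,-6.755) [heading=195, draw]
Final: pos=(-28.882,-6.755), heading=195, 18 segment(s) drawn
Segments drawn: 18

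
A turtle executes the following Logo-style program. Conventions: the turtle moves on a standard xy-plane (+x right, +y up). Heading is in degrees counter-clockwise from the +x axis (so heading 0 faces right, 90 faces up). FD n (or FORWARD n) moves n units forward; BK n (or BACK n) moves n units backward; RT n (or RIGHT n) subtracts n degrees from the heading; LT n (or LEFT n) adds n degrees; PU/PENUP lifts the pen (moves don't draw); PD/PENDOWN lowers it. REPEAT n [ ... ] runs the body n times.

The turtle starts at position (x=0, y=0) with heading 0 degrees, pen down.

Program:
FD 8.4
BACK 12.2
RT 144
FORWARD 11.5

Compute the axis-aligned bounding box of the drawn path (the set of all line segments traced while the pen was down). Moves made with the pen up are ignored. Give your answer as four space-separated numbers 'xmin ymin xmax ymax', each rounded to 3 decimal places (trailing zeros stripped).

Executing turtle program step by step:
Start: pos=(0,0), heading=0, pen down
FD 8.4: (0,0) -> (8.4,0) [heading=0, draw]
BK 12.2: (8.4,0) -> (-3.8,0) [heading=0, draw]
RT 144: heading 0 -> 216
FD 11.5: (-3.8,0) -> (-13.104,-6.76) [heading=216, draw]
Final: pos=(-13.104,-6.76), heading=216, 3 segment(s) drawn

Segment endpoints: x in {-13.104, -3.8, 0, 8.4}, y in {-6.76, 0}
xmin=-13.104, ymin=-6.76, xmax=8.4, ymax=0

Answer: -13.104 -6.76 8.4 0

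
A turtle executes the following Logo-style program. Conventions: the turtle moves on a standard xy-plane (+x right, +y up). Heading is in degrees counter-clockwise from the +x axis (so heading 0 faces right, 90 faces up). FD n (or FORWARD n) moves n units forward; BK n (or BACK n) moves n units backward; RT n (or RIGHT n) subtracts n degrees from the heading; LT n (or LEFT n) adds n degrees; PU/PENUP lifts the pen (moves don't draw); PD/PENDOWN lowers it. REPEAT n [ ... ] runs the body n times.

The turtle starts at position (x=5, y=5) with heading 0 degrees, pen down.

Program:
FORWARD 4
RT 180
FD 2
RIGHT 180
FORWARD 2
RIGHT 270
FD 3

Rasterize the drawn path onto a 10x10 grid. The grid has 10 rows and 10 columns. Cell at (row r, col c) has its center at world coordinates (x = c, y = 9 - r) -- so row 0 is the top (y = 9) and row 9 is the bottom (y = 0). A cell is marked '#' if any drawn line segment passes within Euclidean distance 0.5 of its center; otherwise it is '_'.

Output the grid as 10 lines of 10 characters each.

Answer: __________
_________#
_________#
_________#
_____#####
__________
__________
__________
__________
__________

Derivation:
Segment 0: (5,5) -> (9,5)
Segment 1: (9,5) -> (7,5)
Segment 2: (7,5) -> (9,5)
Segment 3: (9,5) -> (9,8)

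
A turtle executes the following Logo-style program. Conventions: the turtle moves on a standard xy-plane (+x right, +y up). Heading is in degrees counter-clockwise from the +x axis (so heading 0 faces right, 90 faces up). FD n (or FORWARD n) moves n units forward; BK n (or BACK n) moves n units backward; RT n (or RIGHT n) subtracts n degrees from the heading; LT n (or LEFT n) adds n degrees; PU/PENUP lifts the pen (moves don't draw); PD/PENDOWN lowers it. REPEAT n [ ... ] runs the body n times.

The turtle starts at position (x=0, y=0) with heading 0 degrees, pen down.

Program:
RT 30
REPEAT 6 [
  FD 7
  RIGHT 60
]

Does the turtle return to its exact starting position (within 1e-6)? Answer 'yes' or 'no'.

Answer: yes

Derivation:
Executing turtle program step by step:
Start: pos=(0,0), heading=0, pen down
RT 30: heading 0 -> 330
REPEAT 6 [
  -- iteration 1/6 --
  FD 7: (0,0) -> (6.062,-3.5) [heading=330, draw]
  RT 60: heading 330 -> 270
  -- iteration 2/6 --
  FD 7: (6.062,-3.5) -> (6.062,-10.5) [heading=270, draw]
  RT 60: heading 270 -> 210
  -- iteration 3/6 --
  FD 7: (6.062,-10.5) -> (0,-14) [heading=210, draw]
  RT 60: heading 210 -> 150
  -- iteration 4/6 --
  FD 7: (0,-14) -> (-6.062,-10.5) [heading=150, draw]
  RT 60: heading 150 -> 90
  -- iteration 5/6 --
  FD 7: (-6.062,-10.5) -> (-6.062,-3.5) [heading=90, draw]
  RT 60: heading 90 -> 30
  -- iteration 6/6 --
  FD 7: (-6.062,-3.5) -> (0,0) [heading=30, draw]
  RT 60: heading 30 -> 330
]
Final: pos=(0,0), heading=330, 6 segment(s) drawn

Start position: (0, 0)
Final position: (0, 0)
Distance = 0; < 1e-6 -> CLOSED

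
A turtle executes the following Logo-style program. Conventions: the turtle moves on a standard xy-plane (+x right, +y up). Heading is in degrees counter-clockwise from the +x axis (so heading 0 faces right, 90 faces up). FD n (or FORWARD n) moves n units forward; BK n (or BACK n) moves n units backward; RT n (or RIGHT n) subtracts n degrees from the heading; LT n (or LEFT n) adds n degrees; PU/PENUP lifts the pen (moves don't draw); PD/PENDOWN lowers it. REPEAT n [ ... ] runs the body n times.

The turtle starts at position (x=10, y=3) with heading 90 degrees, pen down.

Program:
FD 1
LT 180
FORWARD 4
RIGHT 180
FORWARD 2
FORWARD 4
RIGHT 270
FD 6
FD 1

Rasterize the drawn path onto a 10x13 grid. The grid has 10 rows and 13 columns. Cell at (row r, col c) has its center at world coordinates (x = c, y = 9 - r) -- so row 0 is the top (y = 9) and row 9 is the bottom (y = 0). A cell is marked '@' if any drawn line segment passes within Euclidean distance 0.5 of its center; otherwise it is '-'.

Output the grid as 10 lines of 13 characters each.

Segment 0: (10,3) -> (10,4)
Segment 1: (10,4) -> (10,0)
Segment 2: (10,0) -> (10,2)
Segment 3: (10,2) -> (10,6)
Segment 4: (10,6) -> (4,6)
Segment 5: (4,6) -> (3,6)

Answer: -------------
-------------
-------------
---@@@@@@@@--
----------@--
----------@--
----------@--
----------@--
----------@--
----------@--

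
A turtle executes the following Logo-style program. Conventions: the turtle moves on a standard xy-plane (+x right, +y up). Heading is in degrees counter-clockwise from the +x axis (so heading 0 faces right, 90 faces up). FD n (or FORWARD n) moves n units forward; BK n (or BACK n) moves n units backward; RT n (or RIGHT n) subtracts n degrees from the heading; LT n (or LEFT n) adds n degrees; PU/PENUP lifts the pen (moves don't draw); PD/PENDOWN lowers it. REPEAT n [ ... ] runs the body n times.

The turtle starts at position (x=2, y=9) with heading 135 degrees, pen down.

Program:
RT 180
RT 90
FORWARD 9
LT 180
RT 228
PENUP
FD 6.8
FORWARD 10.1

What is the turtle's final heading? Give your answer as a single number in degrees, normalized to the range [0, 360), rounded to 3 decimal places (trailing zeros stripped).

Executing turtle program step by step:
Start: pos=(2,9), heading=135, pen down
RT 180: heading 135 -> 315
RT 90: heading 315 -> 225
FD 9: (2,9) -> (-4.364,2.636) [heading=225, draw]
LT 180: heading 225 -> 45
RT 228: heading 45 -> 177
PU: pen up
FD 6.8: (-4.364,2.636) -> (-11.155,2.992) [heading=177, move]
FD 10.1: (-11.155,2.992) -> (-21.241,3.521) [heading=177, move]
Final: pos=(-21.241,3.521), heading=177, 1 segment(s) drawn

Answer: 177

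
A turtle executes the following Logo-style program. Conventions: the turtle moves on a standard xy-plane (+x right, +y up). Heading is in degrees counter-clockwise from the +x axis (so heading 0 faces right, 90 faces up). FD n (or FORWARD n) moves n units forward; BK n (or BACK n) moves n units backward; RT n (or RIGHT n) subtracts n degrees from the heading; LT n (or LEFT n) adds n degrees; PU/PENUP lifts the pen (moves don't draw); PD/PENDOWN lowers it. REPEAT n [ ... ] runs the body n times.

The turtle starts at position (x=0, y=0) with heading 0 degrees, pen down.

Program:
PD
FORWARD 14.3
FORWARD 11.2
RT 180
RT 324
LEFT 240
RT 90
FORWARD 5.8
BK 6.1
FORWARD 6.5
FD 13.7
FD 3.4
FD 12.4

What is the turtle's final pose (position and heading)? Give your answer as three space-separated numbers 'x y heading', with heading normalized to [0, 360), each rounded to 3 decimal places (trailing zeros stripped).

Executing turtle program step by step:
Start: pos=(0,0), heading=0, pen down
PD: pen down
FD 14.3: (0,0) -> (14.3,0) [heading=0, draw]
FD 11.2: (14.3,0) -> (25.5,0) [heading=0, draw]
RT 180: heading 0 -> 180
RT 324: heading 180 -> 216
LT 240: heading 216 -> 96
RT 90: heading 96 -> 6
FD 5.8: (25.5,0) -> (31.268,0.606) [heading=6, draw]
BK 6.1: (31.268,0.606) -> (25.202,-0.031) [heading=6, draw]
FD 6.5: (25.202,-0.031) -> (31.666,0.648) [heading=6, draw]
FD 13.7: (31.666,0.648) -> (45.291,2.08) [heading=6, draw]
FD 3.4: (45.291,2.08) -> (48.672,2.436) [heading=6, draw]
FD 12.4: (48.672,2.436) -> (61.004,3.732) [heading=6, draw]
Final: pos=(61.004,3.732), heading=6, 8 segment(s) drawn

Answer: 61.004 3.732 6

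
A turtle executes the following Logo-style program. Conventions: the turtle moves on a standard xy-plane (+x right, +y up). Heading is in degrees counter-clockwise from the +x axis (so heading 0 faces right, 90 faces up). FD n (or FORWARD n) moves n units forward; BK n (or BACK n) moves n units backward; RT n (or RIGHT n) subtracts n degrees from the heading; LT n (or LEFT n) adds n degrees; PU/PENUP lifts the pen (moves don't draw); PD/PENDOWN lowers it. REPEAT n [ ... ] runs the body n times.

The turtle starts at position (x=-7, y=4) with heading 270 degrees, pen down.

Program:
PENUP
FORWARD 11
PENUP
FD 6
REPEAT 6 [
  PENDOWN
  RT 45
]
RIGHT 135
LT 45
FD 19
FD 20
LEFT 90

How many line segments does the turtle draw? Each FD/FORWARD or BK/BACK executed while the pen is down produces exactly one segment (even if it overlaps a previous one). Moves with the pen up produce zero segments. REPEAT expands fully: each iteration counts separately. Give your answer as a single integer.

Executing turtle program step by step:
Start: pos=(-7,4), heading=270, pen down
PU: pen up
FD 11: (-7,4) -> (-7,-7) [heading=270, move]
PU: pen up
FD 6: (-7,-7) -> (-7,-13) [heading=270, move]
REPEAT 6 [
  -- iteration 1/6 --
  PD: pen down
  RT 45: heading 270 -> 225
  -- iteration 2/6 --
  PD: pen down
  RT 45: heading 225 -> 180
  -- iteration 3/6 --
  PD: pen down
  RT 45: heading 180 -> 135
  -- iteration 4/6 --
  PD: pen down
  RT 45: heading 135 -> 90
  -- iteration 5/6 --
  PD: pen down
  RT 45: heading 90 -> 45
  -- iteration 6/6 --
  PD: pen down
  RT 45: heading 45 -> 0
]
RT 135: heading 0 -> 225
LT 45: heading 225 -> 270
FD 19: (-7,-13) -> (-7,-32) [heading=270, draw]
FD 20: (-7,-32) -> (-7,-52) [heading=270, draw]
LT 90: heading 270 -> 0
Final: pos=(-7,-52), heading=0, 2 segment(s) drawn
Segments drawn: 2

Answer: 2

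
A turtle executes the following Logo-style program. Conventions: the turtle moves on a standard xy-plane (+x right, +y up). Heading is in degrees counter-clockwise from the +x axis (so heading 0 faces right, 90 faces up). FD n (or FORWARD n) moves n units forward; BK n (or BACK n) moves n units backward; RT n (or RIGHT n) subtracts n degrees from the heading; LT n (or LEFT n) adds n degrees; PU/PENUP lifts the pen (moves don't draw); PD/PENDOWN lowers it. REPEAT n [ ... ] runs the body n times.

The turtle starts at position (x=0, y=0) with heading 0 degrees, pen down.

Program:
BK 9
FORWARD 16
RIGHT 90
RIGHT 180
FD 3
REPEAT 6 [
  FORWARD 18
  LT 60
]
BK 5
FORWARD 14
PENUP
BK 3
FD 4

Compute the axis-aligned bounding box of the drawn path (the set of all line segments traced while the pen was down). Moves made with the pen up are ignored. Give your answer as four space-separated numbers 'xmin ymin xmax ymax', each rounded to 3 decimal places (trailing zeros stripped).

Executing turtle program step by step:
Start: pos=(0,0), heading=0, pen down
BK 9: (0,0) -> (-9,0) [heading=0, draw]
FD 16: (-9,0) -> (7,0) [heading=0, draw]
RT 90: heading 0 -> 270
RT 180: heading 270 -> 90
FD 3: (7,0) -> (7,3) [heading=90, draw]
REPEAT 6 [
  -- iteration 1/6 --
  FD 18: (7,3) -> (7,21) [heading=90, draw]
  LT 60: heading 90 -> 150
  -- iteration 2/6 --
  FD 18: (7,21) -> (-8.588,30) [heading=150, draw]
  LT 60: heading 150 -> 210
  -- iteration 3/6 --
  FD 18: (-8.588,30) -> (-24.177,21) [heading=210, draw]
  LT 60: heading 210 -> 270
  -- iteration 4/6 --
  FD 18: (-24.177,21) -> (-24.177,3) [heading=270, draw]
  LT 60: heading 270 -> 330
  -- iteration 5/6 --
  FD 18: (-24.177,3) -> (-8.588,-6) [heading=330, draw]
  LT 60: heading 330 -> 30
  -- iteration 6/6 --
  FD 18: (-8.588,-6) -> (7,3) [heading=30, draw]
  LT 60: heading 30 -> 90
]
BK 5: (7,3) -> (7,-2) [heading=90, draw]
FD 14: (7,-2) -> (7,12) [heading=90, draw]
PU: pen up
BK 3: (7,12) -> (7,9) [heading=90, move]
FD 4: (7,9) -> (7,13) [heading=90, move]
Final: pos=(7,13), heading=90, 11 segment(s) drawn

Segment endpoints: x in {-24.177, -9, -8.588, 0, 7, 7, 7, 7, 7}, y in {-6, -2, 0, 3, 12, 21, 30}
xmin=-24.177, ymin=-6, xmax=7, ymax=30

Answer: -24.177 -6 7 30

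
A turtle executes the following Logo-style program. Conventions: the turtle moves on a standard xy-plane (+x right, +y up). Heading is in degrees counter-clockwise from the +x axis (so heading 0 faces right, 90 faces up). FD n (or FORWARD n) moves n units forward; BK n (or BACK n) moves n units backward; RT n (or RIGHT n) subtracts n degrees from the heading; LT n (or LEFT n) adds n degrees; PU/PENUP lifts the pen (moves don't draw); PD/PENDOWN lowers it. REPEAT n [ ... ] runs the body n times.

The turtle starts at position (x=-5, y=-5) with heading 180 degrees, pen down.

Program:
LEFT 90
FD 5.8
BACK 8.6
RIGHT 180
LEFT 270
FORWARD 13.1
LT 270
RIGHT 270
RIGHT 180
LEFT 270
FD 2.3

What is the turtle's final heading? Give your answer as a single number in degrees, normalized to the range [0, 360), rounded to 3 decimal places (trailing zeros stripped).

Answer: 90

Derivation:
Executing turtle program step by step:
Start: pos=(-5,-5), heading=180, pen down
LT 90: heading 180 -> 270
FD 5.8: (-5,-5) -> (-5,-10.8) [heading=270, draw]
BK 8.6: (-5,-10.8) -> (-5,-2.2) [heading=270, draw]
RT 180: heading 270 -> 90
LT 270: heading 90 -> 0
FD 13.1: (-5,-2.2) -> (8.1,-2.2) [heading=0, draw]
LT 270: heading 0 -> 270
RT 270: heading 270 -> 0
RT 180: heading 0 -> 180
LT 270: heading 180 -> 90
FD 2.3: (8.1,-2.2) -> (8.1,0.1) [heading=90, draw]
Final: pos=(8.1,0.1), heading=90, 4 segment(s) drawn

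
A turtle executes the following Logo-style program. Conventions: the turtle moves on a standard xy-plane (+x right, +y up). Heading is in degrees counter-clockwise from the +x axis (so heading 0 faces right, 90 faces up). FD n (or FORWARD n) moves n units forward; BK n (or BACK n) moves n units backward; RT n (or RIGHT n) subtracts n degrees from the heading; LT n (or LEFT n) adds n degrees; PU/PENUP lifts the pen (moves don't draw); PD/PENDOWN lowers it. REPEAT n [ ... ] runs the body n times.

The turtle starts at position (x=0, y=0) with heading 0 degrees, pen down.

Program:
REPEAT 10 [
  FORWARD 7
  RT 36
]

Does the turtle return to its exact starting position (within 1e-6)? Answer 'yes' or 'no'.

Executing turtle program step by step:
Start: pos=(0,0), heading=0, pen down
REPEAT 10 [
  -- iteration 1/10 --
  FD 7: (0,0) -> (7,0) [heading=0, draw]
  RT 36: heading 0 -> 324
  -- iteration 2/10 --
  FD 7: (7,0) -> (12.663,-4.114) [heading=324, draw]
  RT 36: heading 324 -> 288
  -- iteration 3/10 --
  FD 7: (12.663,-4.114) -> (14.826,-10.772) [heading=288, draw]
  RT 36: heading 288 -> 252
  -- iteration 4/10 --
  FD 7: (14.826,-10.772) -> (12.663,-17.429) [heading=252, draw]
  RT 36: heading 252 -> 216
  -- iteration 5/10 --
  FD 7: (12.663,-17.429) -> (7,-21.544) [heading=216, draw]
  RT 36: heading 216 -> 180
  -- iteration 6/10 --
  FD 7: (7,-21.544) -> (0,-21.544) [heading=180, draw]
  RT 36: heading 180 -> 144
  -- iteration 7/10 --
  FD 7: (0,-21.544) -> (-5.663,-17.429) [heading=144, draw]
  RT 36: heading 144 -> 108
  -- iteration 8/10 --
  FD 7: (-5.663,-17.429) -> (-7.826,-10.772) [heading=108, draw]
  RT 36: heading 108 -> 72
  -- iteration 9/10 --
  FD 7: (-7.826,-10.772) -> (-5.663,-4.114) [heading=72, draw]
  RT 36: heading 72 -> 36
  -- iteration 10/10 --
  FD 7: (-5.663,-4.114) -> (0,0) [heading=36, draw]
  RT 36: heading 36 -> 0
]
Final: pos=(0,0), heading=0, 10 segment(s) drawn

Start position: (0, 0)
Final position: (0, 0)
Distance = 0; < 1e-6 -> CLOSED

Answer: yes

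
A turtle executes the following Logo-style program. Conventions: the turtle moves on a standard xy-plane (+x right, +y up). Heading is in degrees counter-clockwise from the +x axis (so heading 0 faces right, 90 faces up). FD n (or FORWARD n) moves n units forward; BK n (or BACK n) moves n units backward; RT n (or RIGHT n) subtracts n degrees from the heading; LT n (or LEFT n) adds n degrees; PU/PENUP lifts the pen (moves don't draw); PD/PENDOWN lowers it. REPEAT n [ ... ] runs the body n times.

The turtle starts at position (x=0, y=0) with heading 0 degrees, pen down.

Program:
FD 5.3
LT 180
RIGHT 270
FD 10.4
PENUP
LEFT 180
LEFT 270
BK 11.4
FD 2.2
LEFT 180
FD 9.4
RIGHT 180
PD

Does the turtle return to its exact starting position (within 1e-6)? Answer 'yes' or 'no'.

Answer: no

Derivation:
Executing turtle program step by step:
Start: pos=(0,0), heading=0, pen down
FD 5.3: (0,0) -> (5.3,0) [heading=0, draw]
LT 180: heading 0 -> 180
RT 270: heading 180 -> 270
FD 10.4: (5.3,0) -> (5.3,-10.4) [heading=270, draw]
PU: pen up
LT 180: heading 270 -> 90
LT 270: heading 90 -> 0
BK 11.4: (5.3,-10.4) -> (-6.1,-10.4) [heading=0, move]
FD 2.2: (-6.1,-10.4) -> (-3.9,-10.4) [heading=0, move]
LT 180: heading 0 -> 180
FD 9.4: (-3.9,-10.4) -> (-13.3,-10.4) [heading=180, move]
RT 180: heading 180 -> 0
PD: pen down
Final: pos=(-13.3,-10.4), heading=0, 2 segment(s) drawn

Start position: (0, 0)
Final position: (-13.3, -10.4)
Distance = 16.883; >= 1e-6 -> NOT closed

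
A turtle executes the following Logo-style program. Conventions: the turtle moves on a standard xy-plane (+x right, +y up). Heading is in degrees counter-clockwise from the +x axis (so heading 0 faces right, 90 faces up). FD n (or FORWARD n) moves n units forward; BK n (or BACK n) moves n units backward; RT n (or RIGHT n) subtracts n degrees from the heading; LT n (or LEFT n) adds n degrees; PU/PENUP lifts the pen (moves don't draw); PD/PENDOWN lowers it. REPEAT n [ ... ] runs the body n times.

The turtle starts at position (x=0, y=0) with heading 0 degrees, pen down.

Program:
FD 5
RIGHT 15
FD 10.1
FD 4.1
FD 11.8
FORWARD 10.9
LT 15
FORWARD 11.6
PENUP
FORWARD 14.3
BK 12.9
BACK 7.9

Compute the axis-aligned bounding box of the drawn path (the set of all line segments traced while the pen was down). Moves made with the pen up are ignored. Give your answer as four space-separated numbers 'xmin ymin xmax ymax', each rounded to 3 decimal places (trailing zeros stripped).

Executing turtle program step by step:
Start: pos=(0,0), heading=0, pen down
FD 5: (0,0) -> (5,0) [heading=0, draw]
RT 15: heading 0 -> 345
FD 10.1: (5,0) -> (14.756,-2.614) [heading=345, draw]
FD 4.1: (14.756,-2.614) -> (18.716,-3.675) [heading=345, draw]
FD 11.8: (18.716,-3.675) -> (30.114,-6.729) [heading=345, draw]
FD 10.9: (30.114,-6.729) -> (40.643,-9.55) [heading=345, draw]
LT 15: heading 345 -> 0
FD 11.6: (40.643,-9.55) -> (52.243,-9.55) [heading=0, draw]
PU: pen up
FD 14.3: (52.243,-9.55) -> (66.543,-9.55) [heading=0, move]
BK 12.9: (66.543,-9.55) -> (53.643,-9.55) [heading=0, move]
BK 7.9: (53.643,-9.55) -> (45.743,-9.55) [heading=0, move]
Final: pos=(45.743,-9.55), heading=0, 6 segment(s) drawn

Segment endpoints: x in {0, 5, 14.756, 18.716, 30.114, 40.643, 52.243}, y in {-9.55, -6.729, -3.675, -2.614, 0}
xmin=0, ymin=-9.55, xmax=52.243, ymax=0

Answer: 0 -9.55 52.243 0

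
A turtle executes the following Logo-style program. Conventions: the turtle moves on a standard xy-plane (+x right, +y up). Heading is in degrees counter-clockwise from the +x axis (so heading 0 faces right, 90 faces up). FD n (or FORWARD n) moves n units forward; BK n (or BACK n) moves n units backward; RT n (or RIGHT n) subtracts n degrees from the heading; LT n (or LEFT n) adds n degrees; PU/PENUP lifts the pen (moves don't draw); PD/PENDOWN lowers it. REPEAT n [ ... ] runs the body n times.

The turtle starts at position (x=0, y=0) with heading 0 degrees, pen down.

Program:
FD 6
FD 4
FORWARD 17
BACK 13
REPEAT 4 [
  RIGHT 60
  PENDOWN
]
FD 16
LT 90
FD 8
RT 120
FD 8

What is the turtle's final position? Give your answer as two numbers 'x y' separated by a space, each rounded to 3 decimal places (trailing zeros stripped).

Answer: -0.928 17.856

Derivation:
Executing turtle program step by step:
Start: pos=(0,0), heading=0, pen down
FD 6: (0,0) -> (6,0) [heading=0, draw]
FD 4: (6,0) -> (10,0) [heading=0, draw]
FD 17: (10,0) -> (27,0) [heading=0, draw]
BK 13: (27,0) -> (14,0) [heading=0, draw]
REPEAT 4 [
  -- iteration 1/4 --
  RT 60: heading 0 -> 300
  PD: pen down
  -- iteration 2/4 --
  RT 60: heading 300 -> 240
  PD: pen down
  -- iteration 3/4 --
  RT 60: heading 240 -> 180
  PD: pen down
  -- iteration 4/4 --
  RT 60: heading 180 -> 120
  PD: pen down
]
FD 16: (14,0) -> (6,13.856) [heading=120, draw]
LT 90: heading 120 -> 210
FD 8: (6,13.856) -> (-0.928,9.856) [heading=210, draw]
RT 120: heading 210 -> 90
FD 8: (-0.928,9.856) -> (-0.928,17.856) [heading=90, draw]
Final: pos=(-0.928,17.856), heading=90, 7 segment(s) drawn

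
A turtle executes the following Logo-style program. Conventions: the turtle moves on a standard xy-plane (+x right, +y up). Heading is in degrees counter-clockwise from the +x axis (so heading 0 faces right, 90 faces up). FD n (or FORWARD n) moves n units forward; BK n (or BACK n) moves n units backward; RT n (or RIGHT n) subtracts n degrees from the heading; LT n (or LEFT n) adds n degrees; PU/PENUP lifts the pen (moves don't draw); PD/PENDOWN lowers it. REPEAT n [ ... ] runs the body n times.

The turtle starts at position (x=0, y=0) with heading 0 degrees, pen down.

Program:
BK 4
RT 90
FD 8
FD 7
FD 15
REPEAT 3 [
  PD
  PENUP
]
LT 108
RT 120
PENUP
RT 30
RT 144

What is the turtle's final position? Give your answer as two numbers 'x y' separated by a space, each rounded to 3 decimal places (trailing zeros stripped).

Executing turtle program step by step:
Start: pos=(0,0), heading=0, pen down
BK 4: (0,0) -> (-4,0) [heading=0, draw]
RT 90: heading 0 -> 270
FD 8: (-4,0) -> (-4,-8) [heading=270, draw]
FD 7: (-4,-8) -> (-4,-15) [heading=270, draw]
FD 15: (-4,-15) -> (-4,-30) [heading=270, draw]
REPEAT 3 [
  -- iteration 1/3 --
  PD: pen down
  PU: pen up
  -- iteration 2/3 --
  PD: pen down
  PU: pen up
  -- iteration 3/3 --
  PD: pen down
  PU: pen up
]
LT 108: heading 270 -> 18
RT 120: heading 18 -> 258
PU: pen up
RT 30: heading 258 -> 228
RT 144: heading 228 -> 84
Final: pos=(-4,-30), heading=84, 4 segment(s) drawn

Answer: -4 -30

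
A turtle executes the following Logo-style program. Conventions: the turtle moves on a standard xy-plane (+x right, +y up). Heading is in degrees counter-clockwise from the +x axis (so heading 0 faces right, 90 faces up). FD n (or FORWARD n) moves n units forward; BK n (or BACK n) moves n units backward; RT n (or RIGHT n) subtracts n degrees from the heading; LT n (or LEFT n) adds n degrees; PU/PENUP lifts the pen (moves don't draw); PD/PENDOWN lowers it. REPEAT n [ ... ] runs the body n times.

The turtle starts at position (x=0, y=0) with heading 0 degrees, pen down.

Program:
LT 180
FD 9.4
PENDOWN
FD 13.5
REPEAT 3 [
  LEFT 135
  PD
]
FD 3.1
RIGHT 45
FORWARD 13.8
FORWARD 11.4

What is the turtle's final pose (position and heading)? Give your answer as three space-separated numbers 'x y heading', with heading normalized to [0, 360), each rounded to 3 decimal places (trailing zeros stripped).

Executing turtle program step by step:
Start: pos=(0,0), heading=0, pen down
LT 180: heading 0 -> 180
FD 9.4: (0,0) -> (-9.4,0) [heading=180, draw]
PD: pen down
FD 13.5: (-9.4,0) -> (-22.9,0) [heading=180, draw]
REPEAT 3 [
  -- iteration 1/3 --
  LT 135: heading 180 -> 315
  PD: pen down
  -- iteration 2/3 --
  LT 135: heading 315 -> 90
  PD: pen down
  -- iteration 3/3 --
  LT 135: heading 90 -> 225
  PD: pen down
]
FD 3.1: (-22.9,0) -> (-25.092,-2.192) [heading=225, draw]
RT 45: heading 225 -> 180
FD 13.8: (-25.092,-2.192) -> (-38.892,-2.192) [heading=180, draw]
FD 11.4: (-38.892,-2.192) -> (-50.292,-2.192) [heading=180, draw]
Final: pos=(-50.292,-2.192), heading=180, 5 segment(s) drawn

Answer: -50.292 -2.192 180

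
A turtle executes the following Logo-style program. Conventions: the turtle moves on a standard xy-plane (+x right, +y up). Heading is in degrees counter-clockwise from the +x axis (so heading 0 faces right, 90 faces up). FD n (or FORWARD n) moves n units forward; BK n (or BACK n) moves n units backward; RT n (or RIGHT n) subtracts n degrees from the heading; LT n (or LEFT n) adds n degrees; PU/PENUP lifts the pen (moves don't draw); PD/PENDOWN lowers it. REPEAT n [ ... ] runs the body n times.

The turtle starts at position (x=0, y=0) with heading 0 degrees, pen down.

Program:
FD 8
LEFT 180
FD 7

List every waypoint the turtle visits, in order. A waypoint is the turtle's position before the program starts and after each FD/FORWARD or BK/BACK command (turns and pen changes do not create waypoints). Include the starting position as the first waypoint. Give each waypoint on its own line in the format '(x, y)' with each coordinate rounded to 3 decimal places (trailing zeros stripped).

Answer: (0, 0)
(8, 0)
(1, 0)

Derivation:
Executing turtle program step by step:
Start: pos=(0,0), heading=0, pen down
FD 8: (0,0) -> (8,0) [heading=0, draw]
LT 180: heading 0 -> 180
FD 7: (8,0) -> (1,0) [heading=180, draw]
Final: pos=(1,0), heading=180, 2 segment(s) drawn
Waypoints (3 total):
(0, 0)
(8, 0)
(1, 0)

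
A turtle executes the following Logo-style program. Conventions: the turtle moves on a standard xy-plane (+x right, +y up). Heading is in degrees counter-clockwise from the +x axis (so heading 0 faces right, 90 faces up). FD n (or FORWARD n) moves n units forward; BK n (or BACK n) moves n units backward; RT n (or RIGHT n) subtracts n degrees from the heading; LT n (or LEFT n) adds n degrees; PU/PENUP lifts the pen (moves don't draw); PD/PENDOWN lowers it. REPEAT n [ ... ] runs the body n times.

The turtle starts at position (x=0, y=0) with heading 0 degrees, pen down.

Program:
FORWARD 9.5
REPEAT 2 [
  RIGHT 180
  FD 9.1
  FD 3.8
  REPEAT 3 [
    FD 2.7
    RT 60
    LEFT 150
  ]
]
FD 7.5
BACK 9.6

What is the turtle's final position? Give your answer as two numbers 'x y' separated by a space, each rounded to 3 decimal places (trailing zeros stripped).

Executing turtle program step by step:
Start: pos=(0,0), heading=0, pen down
FD 9.5: (0,0) -> (9.5,0) [heading=0, draw]
REPEAT 2 [
  -- iteration 1/2 --
  RT 180: heading 0 -> 180
  FD 9.1: (9.5,0) -> (0.4,0) [heading=180, draw]
  FD 3.8: (0.4,0) -> (-3.4,0) [heading=180, draw]
  REPEAT 3 [
    -- iteration 1/3 --
    FD 2.7: (-3.4,0) -> (-6.1,0) [heading=180, draw]
    RT 60: heading 180 -> 120
    LT 150: heading 120 -> 270
    -- iteration 2/3 --
    FD 2.7: (-6.1,0) -> (-6.1,-2.7) [heading=270, draw]
    RT 60: heading 270 -> 210
    LT 150: heading 210 -> 0
    -- iteration 3/3 --
    FD 2.7: (-6.1,-2.7) -> (-3.4,-2.7) [heading=0, draw]
    RT 60: heading 0 -> 300
    LT 150: heading 300 -> 90
  ]
  -- iteration 2/2 --
  RT 180: heading 90 -> 270
  FD 9.1: (-3.4,-2.7) -> (-3.4,-11.8) [heading=270, draw]
  FD 3.8: (-3.4,-11.8) -> (-3.4,-15.6) [heading=270, draw]
  REPEAT 3 [
    -- iteration 1/3 --
    FD 2.7: (-3.4,-15.6) -> (-3.4,-18.3) [heading=270, draw]
    RT 60: heading 270 -> 210
    LT 150: heading 210 -> 0
    -- iteration 2/3 --
    FD 2.7: (-3.4,-18.3) -> (-0.7,-18.3) [heading=0, draw]
    RT 60: heading 0 -> 300
    LT 150: heading 300 -> 90
    -- iteration 3/3 --
    FD 2.7: (-0.7,-18.3) -> (-0.7,-15.6) [heading=90, draw]
    RT 60: heading 90 -> 30
    LT 150: heading 30 -> 180
  ]
]
FD 7.5: (-0.7,-15.6) -> (-8.2,-15.6) [heading=180, draw]
BK 9.6: (-8.2,-15.6) -> (1.4,-15.6) [heading=180, draw]
Final: pos=(1.4,-15.6), heading=180, 13 segment(s) drawn

Answer: 1.4 -15.6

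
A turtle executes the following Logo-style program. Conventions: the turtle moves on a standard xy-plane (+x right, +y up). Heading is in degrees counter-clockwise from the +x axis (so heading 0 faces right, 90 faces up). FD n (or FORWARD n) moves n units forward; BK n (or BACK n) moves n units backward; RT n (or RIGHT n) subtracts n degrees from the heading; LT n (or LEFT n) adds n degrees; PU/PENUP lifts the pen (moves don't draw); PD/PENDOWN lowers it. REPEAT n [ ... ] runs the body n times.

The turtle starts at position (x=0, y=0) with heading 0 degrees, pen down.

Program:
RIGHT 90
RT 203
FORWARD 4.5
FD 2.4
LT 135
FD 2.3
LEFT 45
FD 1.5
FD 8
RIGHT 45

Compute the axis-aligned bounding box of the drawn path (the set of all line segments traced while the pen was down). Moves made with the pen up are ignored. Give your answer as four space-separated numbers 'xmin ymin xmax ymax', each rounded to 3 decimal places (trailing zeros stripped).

Executing turtle program step by step:
Start: pos=(0,0), heading=0, pen down
RT 90: heading 0 -> 270
RT 203: heading 270 -> 67
FD 4.5: (0,0) -> (1.758,4.142) [heading=67, draw]
FD 2.4: (1.758,4.142) -> (2.696,6.351) [heading=67, draw]
LT 135: heading 67 -> 202
FD 2.3: (2.696,6.351) -> (0.564,5.49) [heading=202, draw]
LT 45: heading 202 -> 247
FD 1.5: (0.564,5.49) -> (-0.023,4.109) [heading=247, draw]
FD 8: (-0.023,4.109) -> (-3.148,-3.255) [heading=247, draw]
RT 45: heading 247 -> 202
Final: pos=(-3.148,-3.255), heading=202, 5 segment(s) drawn

Segment endpoints: x in {-3.148, -0.023, 0, 0.564, 1.758, 2.696}, y in {-3.255, 0, 4.109, 4.142, 5.49, 6.351}
xmin=-3.148, ymin=-3.255, xmax=2.696, ymax=6.351

Answer: -3.148 -3.255 2.696 6.351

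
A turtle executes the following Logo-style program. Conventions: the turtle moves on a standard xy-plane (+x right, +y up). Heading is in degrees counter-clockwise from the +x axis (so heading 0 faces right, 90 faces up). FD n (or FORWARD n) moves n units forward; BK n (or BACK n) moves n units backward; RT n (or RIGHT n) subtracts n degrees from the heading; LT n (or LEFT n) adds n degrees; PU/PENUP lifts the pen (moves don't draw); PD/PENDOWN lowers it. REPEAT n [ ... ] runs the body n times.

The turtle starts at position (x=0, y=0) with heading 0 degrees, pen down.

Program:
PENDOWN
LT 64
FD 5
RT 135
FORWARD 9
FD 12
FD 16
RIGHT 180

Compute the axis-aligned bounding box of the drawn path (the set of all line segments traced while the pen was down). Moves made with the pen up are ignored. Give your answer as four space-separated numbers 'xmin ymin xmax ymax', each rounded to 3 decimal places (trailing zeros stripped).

Executing turtle program step by step:
Start: pos=(0,0), heading=0, pen down
PD: pen down
LT 64: heading 0 -> 64
FD 5: (0,0) -> (2.192,4.494) [heading=64, draw]
RT 135: heading 64 -> 289
FD 9: (2.192,4.494) -> (5.122,-4.016) [heading=289, draw]
FD 12: (5.122,-4.016) -> (9.029,-15.362) [heading=289, draw]
FD 16: (9.029,-15.362) -> (14.238,-30.49) [heading=289, draw]
RT 180: heading 289 -> 109
Final: pos=(14.238,-30.49), heading=109, 4 segment(s) drawn

Segment endpoints: x in {0, 2.192, 5.122, 9.029, 14.238}, y in {-30.49, -15.362, -4.016, 0, 4.494}
xmin=0, ymin=-30.49, xmax=14.238, ymax=4.494

Answer: 0 -30.49 14.238 4.494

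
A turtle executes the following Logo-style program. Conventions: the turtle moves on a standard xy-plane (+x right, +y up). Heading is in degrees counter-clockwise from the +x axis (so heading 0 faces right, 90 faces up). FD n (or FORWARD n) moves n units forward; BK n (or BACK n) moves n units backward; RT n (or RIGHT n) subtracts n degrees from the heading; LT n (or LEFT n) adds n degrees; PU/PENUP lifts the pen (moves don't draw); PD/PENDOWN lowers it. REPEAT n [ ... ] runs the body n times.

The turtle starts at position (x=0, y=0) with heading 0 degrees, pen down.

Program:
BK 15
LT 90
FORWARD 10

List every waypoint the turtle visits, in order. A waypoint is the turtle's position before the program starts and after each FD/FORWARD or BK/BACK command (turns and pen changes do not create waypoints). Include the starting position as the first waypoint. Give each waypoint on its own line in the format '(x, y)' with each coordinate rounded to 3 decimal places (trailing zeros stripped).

Executing turtle program step by step:
Start: pos=(0,0), heading=0, pen down
BK 15: (0,0) -> (-15,0) [heading=0, draw]
LT 90: heading 0 -> 90
FD 10: (-15,0) -> (-15,10) [heading=90, draw]
Final: pos=(-15,10), heading=90, 2 segment(s) drawn
Waypoints (3 total):
(0, 0)
(-15, 0)
(-15, 10)

Answer: (0, 0)
(-15, 0)
(-15, 10)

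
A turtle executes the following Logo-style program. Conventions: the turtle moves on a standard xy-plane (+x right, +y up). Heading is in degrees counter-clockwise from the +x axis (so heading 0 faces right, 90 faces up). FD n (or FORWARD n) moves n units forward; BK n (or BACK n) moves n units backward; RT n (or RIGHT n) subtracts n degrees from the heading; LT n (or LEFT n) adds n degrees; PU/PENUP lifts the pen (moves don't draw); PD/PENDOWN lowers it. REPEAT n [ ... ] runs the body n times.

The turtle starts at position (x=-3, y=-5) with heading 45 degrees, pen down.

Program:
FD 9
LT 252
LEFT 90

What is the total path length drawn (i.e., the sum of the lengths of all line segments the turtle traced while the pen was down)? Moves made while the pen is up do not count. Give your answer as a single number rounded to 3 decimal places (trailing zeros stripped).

Executing turtle program step by step:
Start: pos=(-3,-5), heading=45, pen down
FD 9: (-3,-5) -> (3.364,1.364) [heading=45, draw]
LT 252: heading 45 -> 297
LT 90: heading 297 -> 27
Final: pos=(3.364,1.364), heading=27, 1 segment(s) drawn

Segment lengths:
  seg 1: (-3,-5) -> (3.364,1.364), length = 9
Total = 9

Answer: 9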